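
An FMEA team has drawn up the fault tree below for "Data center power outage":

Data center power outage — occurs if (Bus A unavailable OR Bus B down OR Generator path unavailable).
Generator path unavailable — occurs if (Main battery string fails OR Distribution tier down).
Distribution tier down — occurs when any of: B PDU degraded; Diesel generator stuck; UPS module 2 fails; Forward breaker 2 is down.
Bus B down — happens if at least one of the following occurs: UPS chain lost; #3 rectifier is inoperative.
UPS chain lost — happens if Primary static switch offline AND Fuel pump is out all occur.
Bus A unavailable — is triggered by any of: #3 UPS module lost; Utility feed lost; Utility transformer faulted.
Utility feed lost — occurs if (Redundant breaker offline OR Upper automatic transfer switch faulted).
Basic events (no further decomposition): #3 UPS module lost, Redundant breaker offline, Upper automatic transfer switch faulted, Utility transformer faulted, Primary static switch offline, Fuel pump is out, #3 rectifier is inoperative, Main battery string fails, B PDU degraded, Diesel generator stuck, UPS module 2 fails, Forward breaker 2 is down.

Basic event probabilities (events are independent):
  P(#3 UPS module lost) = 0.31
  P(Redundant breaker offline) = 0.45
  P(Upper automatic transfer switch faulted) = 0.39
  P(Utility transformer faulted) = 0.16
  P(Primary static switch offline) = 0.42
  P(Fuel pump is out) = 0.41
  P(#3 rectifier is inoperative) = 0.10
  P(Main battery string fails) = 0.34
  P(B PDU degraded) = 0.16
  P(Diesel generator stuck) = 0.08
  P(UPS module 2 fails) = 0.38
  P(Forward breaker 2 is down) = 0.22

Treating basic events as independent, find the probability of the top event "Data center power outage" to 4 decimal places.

P(Utility feed lost) [OR] = 1 − (1−0.45) × (1−0.39) = 0.664500
P(Bus A unavailable) [OR] = 1 − (1−0.31) × (1−0.664500) × (1−0.16) = 0.805544
P(UPS chain lost) [AND] = 0.42 × 0.41 = 0.172200
P(Bus B down) [OR] = 1 − (1−0.172200) × (1−0.10) = 0.254980
P(Distribution tier down) [OR] = 1 − (1−0.16) × (1−0.08) × (1−0.38) × (1−0.22) = 0.626274
P(Generator path unavailable) [OR] = 1 − (1−0.34) × (1−0.626274) = 0.753341
P(Data center power outage) [OR] = 1 − (1−0.805544) × (1−0.254980) × (1−0.753341) = 0.964266
Rounded to 4 decimal places: P(Data center power outage) ≈ 0.9643.

0.9643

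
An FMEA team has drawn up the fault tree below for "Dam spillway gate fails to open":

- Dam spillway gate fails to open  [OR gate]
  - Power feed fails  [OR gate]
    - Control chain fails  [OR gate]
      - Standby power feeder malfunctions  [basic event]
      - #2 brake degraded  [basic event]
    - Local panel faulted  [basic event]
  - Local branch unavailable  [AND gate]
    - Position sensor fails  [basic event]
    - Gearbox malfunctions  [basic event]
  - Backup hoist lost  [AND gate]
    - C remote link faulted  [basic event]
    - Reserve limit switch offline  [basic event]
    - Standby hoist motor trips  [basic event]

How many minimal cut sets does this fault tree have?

5

Control chain fails [OR]: union of children's cut sets → 2 cut set(s).
Power feed fails [OR]: union of children's cut sets → 3 cut set(s).
Local branch unavailable [AND]: one cut set from each child combined → 1 × 1 = 1 cut set(s).
Backup hoist lost [AND]: one cut set from each child combined → 1 × 1 × 1 = 1 cut set(s).
Dam spillway gate fails to open [OR]: union of children's cut sets → 5 cut set(s).
Minimal cut sets: {Standby power feeder malfunctions}; {#2 brake degraded}; {Local panel faulted}; {Gearbox malfunctions, Position sensor fails}; {C remote link faulted, Reserve limit switch offline, Standby hoist motor trips}.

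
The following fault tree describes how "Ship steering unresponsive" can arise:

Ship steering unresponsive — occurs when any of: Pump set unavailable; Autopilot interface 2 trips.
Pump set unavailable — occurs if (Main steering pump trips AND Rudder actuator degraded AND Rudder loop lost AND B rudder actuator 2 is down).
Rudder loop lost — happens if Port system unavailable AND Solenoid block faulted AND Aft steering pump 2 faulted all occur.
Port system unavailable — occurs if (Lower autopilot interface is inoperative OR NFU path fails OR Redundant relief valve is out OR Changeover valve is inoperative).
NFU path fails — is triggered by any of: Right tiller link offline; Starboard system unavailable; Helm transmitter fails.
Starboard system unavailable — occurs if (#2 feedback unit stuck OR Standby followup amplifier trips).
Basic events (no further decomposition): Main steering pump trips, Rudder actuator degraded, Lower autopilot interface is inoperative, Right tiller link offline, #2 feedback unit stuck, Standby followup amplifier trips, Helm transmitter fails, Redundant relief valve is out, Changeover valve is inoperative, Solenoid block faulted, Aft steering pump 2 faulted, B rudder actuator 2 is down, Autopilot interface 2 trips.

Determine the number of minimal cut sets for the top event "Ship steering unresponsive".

8

Starboard system unavailable [OR]: union of children's cut sets → 2 cut set(s).
NFU path fails [OR]: union of children's cut sets → 4 cut set(s).
Port system unavailable [OR]: union of children's cut sets → 7 cut set(s).
Rudder loop lost [AND]: one cut set from each child combined → 7 × 1 × 1 = 7 cut set(s).
Pump set unavailable [AND]: one cut set from each child combined → 1 × 1 × 7 × 1 = 7 cut set(s).
Ship steering unresponsive [OR]: union of children's cut sets → 8 cut set(s).
Minimal cut sets: {Aft steering pump 2 faulted, B rudder actuator 2 is down, Lower autopilot interface is inoperative, Main steering pump trips, Rudder actuator degraded, Solenoid block faulted}; {Aft steering pump 2 faulted, B rudder actuator 2 is down, Main steering pump trips, Right tiller link offline, Rudder actuator degraded, Solenoid block faulted}; {#2 feedback unit stuck, Aft steering pump 2 faulted, B rudder actuator 2 is down, Main steering pump trips, Rudder actuator degraded, Solenoid block faulted}; {Aft steering pump 2 faulted, B rudder actuator 2 is down, Main steering pump trips, Rudder actuator degraded, Solenoid block faulted, Standby followup amplifier trips}; {Aft steering pump 2 faulted, B rudder actuator 2 is down, Helm transmitter fails, Main steering pump trips, Rudder actuator degraded, Solenoid block faulted}; {Aft steering pump 2 faulted, B rudder actuator 2 is down, Main steering pump trips, Redundant relief valve is out, Rudder actuator degraded, Solenoid block faulted}; {Aft steering pump 2 faulted, B rudder actuator 2 is down, Changeover valve is inoperative, Main steering pump trips, Rudder actuator degraded, Solenoid block faulted}; {Autopilot interface 2 trips}.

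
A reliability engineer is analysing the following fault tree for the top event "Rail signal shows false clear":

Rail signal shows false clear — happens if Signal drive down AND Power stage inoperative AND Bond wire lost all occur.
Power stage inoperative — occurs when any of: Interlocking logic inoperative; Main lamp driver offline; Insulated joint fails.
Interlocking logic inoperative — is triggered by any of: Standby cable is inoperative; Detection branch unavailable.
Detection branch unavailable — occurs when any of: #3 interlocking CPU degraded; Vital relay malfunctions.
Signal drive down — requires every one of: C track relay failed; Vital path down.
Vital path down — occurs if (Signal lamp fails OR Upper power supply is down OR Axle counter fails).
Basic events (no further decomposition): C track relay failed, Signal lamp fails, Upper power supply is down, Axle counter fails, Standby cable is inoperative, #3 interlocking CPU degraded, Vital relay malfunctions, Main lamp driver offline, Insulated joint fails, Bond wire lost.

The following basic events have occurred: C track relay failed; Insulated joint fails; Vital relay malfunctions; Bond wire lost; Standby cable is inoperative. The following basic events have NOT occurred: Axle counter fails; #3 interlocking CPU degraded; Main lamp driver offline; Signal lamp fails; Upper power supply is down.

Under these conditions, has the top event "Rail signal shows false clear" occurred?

Vital path down [OR]: Signal lamp fails=not, Upper power supply is down=not, Axle counter fails=not → no input occurs → does not occur.
Signal drive down [AND]: C track relay failed=occurs, Vital path down=not → not all inputs occur → does not occur.
Detection branch unavailable [OR]: #3 interlocking CPU degraded=not, Vital relay malfunctions=occurs → at least one input occurs → occurs.
Interlocking logic inoperative [OR]: Standby cable is inoperative=occurs, Detection branch unavailable=occurs → at least one input occurs → occurs.
Power stage inoperative [OR]: Interlocking logic inoperative=occurs, Main lamp driver offline=not, Insulated joint fails=occurs → at least one input occurs → occurs.
Rail signal shows false clear [AND]: Signal drive down=not, Power stage inoperative=occurs, Bond wire lost=occurs → not all inputs occur → does not occur.

No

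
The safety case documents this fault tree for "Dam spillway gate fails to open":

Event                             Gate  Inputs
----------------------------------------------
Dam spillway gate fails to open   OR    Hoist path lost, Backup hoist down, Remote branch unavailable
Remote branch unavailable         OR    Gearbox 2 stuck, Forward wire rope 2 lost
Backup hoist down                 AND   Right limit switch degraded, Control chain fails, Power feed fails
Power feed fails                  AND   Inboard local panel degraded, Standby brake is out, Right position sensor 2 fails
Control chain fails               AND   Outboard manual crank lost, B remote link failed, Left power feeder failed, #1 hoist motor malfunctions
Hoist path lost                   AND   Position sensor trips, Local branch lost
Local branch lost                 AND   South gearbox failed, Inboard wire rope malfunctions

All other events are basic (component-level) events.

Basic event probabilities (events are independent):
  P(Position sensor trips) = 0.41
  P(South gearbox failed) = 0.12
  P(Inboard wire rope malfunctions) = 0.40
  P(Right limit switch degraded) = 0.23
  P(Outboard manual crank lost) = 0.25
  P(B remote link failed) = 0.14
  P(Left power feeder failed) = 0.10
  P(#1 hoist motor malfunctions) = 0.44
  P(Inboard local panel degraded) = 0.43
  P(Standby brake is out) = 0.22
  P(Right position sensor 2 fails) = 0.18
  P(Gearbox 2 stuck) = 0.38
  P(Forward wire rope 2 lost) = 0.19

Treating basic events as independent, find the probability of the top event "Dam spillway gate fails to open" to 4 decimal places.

P(Local branch lost) [AND] = 0.12 × 0.40 = 0.048000
P(Hoist path lost) [AND] = 0.41 × 0.048000 = 0.019680
P(Control chain fails) [AND] = 0.25 × 0.14 × 0.10 × 0.44 = 0.001540
P(Power feed fails) [AND] = 0.43 × 0.22 × 0.18 = 0.017028
P(Backup hoist down) [AND] = 0.23 × 0.001540 × 0.017028 = 0.000006
P(Remote branch unavailable) [OR] = 1 − (1−0.38) × (1−0.19) = 0.497800
P(Dam spillway gate fails to open) [OR] = 1 − (1−0.019680) × (1−0.000006) × (1−0.497800) = 0.507686
Rounded to 4 decimal places: P(Dam spillway gate fails to open) ≈ 0.5077.

0.5077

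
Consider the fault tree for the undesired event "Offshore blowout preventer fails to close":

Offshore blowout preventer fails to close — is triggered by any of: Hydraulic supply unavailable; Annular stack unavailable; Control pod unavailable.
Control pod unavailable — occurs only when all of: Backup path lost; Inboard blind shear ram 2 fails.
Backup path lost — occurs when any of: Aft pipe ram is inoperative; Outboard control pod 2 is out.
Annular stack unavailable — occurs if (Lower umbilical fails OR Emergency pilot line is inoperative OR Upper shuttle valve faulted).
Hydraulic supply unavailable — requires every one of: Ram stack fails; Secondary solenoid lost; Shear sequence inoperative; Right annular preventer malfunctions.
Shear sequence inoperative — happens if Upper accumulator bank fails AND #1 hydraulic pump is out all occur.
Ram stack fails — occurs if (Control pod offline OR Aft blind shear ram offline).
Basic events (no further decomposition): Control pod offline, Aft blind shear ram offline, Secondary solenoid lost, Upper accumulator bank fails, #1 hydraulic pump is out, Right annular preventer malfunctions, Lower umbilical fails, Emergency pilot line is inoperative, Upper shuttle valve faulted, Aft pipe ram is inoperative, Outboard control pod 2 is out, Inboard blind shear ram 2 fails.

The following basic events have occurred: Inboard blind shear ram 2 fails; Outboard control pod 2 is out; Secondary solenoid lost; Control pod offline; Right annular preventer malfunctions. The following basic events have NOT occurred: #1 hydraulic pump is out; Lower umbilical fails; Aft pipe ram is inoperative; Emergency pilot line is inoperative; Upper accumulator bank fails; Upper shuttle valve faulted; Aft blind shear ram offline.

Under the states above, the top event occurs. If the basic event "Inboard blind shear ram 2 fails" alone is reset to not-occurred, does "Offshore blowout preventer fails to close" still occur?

No

Counterfactual: set "Inboard blind shear ram 2 fails" to not occurred.
Ram stack fails [OR]: Control pod offline=occurs, Aft blind shear ram offline=not → at least one input occurs → occurs.
Shear sequence inoperative [AND]: Upper accumulator bank fails=not, #1 hydraulic pump is out=not → not all inputs occur → does not occur.
Hydraulic supply unavailable [AND]: Ram stack fails=occurs, Secondary solenoid lost=occurs, Shear sequence inoperative=not, Right annular preventer malfunctions=occurs → not all inputs occur → does not occur.
Annular stack unavailable [OR]: Lower umbilical fails=not, Emergency pilot line is inoperative=not, Upper shuttle valve faulted=not → no input occurs → does not occur.
Backup path lost [OR]: Aft pipe ram is inoperative=not, Outboard control pod 2 is out=occurs → at least one input occurs → occurs.
Control pod unavailable [AND]: Backup path lost=occurs, Inboard blind shear ram 2 fails=not → not all inputs occur → does not occur.
Offshore blowout preventer fails to close [OR]: Hydraulic supply unavailable=not, Annular stack unavailable=not, Control pod unavailable=not → no input occurs → does not occur.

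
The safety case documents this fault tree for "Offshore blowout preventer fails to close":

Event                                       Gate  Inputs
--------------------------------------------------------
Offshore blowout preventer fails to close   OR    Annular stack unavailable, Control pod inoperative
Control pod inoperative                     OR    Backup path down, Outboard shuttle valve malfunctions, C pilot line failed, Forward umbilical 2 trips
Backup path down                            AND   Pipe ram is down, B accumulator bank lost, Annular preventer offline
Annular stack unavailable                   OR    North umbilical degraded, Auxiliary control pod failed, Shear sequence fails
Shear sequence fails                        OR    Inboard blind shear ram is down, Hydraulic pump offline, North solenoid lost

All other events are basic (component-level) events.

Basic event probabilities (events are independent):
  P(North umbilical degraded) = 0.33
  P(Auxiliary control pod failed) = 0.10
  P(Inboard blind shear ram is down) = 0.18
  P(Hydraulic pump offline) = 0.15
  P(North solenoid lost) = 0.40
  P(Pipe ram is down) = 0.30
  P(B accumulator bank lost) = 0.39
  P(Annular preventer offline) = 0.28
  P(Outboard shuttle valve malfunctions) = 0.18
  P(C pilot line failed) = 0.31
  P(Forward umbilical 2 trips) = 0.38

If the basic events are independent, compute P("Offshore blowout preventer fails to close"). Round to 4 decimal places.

0.9144

P(Shear sequence fails) [OR] = 1 − (1−0.18) × (1−0.15) × (1−0.40) = 0.581800
P(Annular stack unavailable) [OR] = 1 − (1−0.33) × (1−0.10) × (1−0.581800) = 0.747825
P(Backup path down) [AND] = 0.30 × 0.39 × 0.28 = 0.032760
P(Control pod inoperative) [OR] = 1 − (1−0.032760) × (1−0.18) × (1−0.31) × (1−0.38) = 0.660696
P(Offshore blowout preventer fails to close) [OR] = 1 − (1−0.747825) × (1−0.660696) = 0.914436
Rounded to 4 decimal places: P(Offshore blowout preventer fails to close) ≈ 0.9144.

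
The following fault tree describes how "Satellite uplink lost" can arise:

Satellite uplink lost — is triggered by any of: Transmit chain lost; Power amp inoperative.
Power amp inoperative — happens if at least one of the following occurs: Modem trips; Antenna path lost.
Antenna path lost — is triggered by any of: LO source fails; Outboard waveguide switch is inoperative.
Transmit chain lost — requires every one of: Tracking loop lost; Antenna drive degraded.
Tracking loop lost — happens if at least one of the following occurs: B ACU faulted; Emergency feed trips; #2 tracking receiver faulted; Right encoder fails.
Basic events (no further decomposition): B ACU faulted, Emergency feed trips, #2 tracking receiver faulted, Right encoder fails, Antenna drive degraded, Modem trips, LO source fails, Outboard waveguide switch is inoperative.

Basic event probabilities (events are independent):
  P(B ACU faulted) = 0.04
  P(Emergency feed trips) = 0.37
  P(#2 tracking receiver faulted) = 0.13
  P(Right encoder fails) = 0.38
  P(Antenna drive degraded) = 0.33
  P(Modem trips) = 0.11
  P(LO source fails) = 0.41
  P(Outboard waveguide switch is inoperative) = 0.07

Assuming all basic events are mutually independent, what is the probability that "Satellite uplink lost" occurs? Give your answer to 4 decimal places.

P(Tracking loop lost) [OR] = 1 − (1−0.04) × (1−0.37) × (1−0.13) × (1−0.38) = 0.673771
P(Transmit chain lost) [AND] = 0.673771 × 0.33 = 0.222344
P(Antenna path lost) [OR] = 1 − (1−0.41) × (1−0.07) = 0.451300
P(Power amp inoperative) [OR] = 1 − (1−0.11) × (1−0.451300) = 0.511657
P(Satellite uplink lost) [OR] = 1 − (1−0.222344) × (1−0.511657) = 0.620237
Rounded to 4 decimal places: P(Satellite uplink lost) ≈ 0.6202.

0.6202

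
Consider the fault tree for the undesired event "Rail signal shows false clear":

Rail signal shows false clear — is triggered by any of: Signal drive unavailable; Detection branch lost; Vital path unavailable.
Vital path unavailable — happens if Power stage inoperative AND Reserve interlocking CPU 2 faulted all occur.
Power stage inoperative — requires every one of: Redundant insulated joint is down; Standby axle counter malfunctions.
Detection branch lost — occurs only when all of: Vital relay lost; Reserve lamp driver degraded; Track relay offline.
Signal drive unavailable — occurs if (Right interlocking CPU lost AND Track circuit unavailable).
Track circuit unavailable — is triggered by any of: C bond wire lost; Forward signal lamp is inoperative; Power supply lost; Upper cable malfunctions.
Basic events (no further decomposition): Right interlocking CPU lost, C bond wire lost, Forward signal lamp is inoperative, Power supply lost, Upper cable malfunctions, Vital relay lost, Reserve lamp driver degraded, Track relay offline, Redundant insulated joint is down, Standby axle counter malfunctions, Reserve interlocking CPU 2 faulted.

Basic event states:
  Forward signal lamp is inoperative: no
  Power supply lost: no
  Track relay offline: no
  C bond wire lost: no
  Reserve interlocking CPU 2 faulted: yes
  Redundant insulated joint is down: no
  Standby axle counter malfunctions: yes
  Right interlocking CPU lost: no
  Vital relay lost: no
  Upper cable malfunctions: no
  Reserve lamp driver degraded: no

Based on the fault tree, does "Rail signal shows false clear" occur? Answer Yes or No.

Track circuit unavailable [OR]: C bond wire lost=not, Forward signal lamp is inoperative=not, Power supply lost=not, Upper cable malfunctions=not → no input occurs → does not occur.
Signal drive unavailable [AND]: Right interlocking CPU lost=not, Track circuit unavailable=not → not all inputs occur → does not occur.
Detection branch lost [AND]: Vital relay lost=not, Reserve lamp driver degraded=not, Track relay offline=not → not all inputs occur → does not occur.
Power stage inoperative [AND]: Redundant insulated joint is down=not, Standby axle counter malfunctions=occurs → not all inputs occur → does not occur.
Vital path unavailable [AND]: Power stage inoperative=not, Reserve interlocking CPU 2 faulted=occurs → not all inputs occur → does not occur.
Rail signal shows false clear [OR]: Signal drive unavailable=not, Detection branch lost=not, Vital path unavailable=not → no input occurs → does not occur.

No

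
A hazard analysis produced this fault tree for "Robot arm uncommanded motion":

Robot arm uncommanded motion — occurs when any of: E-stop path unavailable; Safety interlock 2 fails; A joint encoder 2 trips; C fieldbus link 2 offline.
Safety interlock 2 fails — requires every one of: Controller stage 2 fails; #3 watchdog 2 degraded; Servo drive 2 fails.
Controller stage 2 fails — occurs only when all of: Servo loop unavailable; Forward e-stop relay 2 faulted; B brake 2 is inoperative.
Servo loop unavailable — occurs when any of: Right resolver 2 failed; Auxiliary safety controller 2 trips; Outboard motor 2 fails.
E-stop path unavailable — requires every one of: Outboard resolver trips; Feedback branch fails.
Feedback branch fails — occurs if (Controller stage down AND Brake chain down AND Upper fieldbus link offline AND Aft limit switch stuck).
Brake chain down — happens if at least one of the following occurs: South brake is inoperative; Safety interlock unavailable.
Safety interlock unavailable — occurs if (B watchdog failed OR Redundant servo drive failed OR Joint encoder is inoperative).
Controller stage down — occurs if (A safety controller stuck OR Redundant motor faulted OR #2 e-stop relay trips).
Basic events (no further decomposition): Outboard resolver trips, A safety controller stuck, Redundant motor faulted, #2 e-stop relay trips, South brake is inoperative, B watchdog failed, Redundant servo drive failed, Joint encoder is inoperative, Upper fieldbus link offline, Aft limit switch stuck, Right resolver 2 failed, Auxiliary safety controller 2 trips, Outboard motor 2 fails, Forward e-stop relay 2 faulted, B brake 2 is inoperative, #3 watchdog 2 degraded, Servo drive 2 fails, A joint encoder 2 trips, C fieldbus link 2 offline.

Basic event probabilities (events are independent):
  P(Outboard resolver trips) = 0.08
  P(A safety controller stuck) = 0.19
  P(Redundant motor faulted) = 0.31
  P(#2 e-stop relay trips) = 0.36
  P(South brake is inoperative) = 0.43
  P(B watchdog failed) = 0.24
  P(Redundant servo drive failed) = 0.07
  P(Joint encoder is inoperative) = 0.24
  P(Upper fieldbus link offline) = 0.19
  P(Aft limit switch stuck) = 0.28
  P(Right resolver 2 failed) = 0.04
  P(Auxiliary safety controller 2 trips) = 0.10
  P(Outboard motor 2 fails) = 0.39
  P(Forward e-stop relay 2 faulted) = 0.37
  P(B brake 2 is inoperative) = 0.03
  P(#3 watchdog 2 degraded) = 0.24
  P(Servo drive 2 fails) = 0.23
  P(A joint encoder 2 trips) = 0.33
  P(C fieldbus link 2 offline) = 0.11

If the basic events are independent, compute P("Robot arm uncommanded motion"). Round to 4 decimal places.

0.4050

P(Controller stage down) [OR] = 1 − (1−0.19) × (1−0.31) × (1−0.36) = 0.642304
P(Safety interlock unavailable) [OR] = 1 − (1−0.24) × (1−0.07) × (1−0.24) = 0.462832
P(Brake chain down) [OR] = 1 − (1−0.43) × (1−0.462832) = 0.693814
P(Feedback branch fails) [AND] = 0.642304 × 0.693814 × 0.19 × 0.28 = 0.023708
P(E-stop path unavailable) [AND] = 0.08 × 0.023708 = 0.001897
P(Servo loop unavailable) [OR] = 1 − (1−0.04) × (1−0.10) × (1−0.39) = 0.472960
P(Controller stage 2 fails) [AND] = 0.472960 × 0.37 × 0.03 = 0.005250
P(Safety interlock 2 fails) [AND] = 0.005250 × 0.24 × 0.23 = 0.000290
P(Robot arm uncommanded motion) [OR] = 1 − (1−0.001897) × (1−0.000290) × (1−0.33) × (1−0.11) = 0.405004
Rounded to 4 decimal places: P(Robot arm uncommanded motion) ≈ 0.4050.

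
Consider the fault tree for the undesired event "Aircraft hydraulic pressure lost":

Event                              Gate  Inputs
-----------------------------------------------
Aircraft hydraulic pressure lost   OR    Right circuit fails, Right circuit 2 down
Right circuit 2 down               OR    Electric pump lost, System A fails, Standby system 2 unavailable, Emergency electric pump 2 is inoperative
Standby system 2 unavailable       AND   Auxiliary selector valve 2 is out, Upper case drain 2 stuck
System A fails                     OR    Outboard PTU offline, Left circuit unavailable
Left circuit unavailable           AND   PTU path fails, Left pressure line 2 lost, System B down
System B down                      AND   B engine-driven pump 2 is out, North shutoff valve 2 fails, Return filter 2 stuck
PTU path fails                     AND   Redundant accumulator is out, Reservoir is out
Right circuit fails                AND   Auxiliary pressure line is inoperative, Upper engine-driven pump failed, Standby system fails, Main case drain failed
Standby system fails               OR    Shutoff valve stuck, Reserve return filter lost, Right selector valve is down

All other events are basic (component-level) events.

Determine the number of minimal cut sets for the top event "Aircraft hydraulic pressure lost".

Standby system fails [OR]: union of children's cut sets → 3 cut set(s).
Right circuit fails [AND]: one cut set from each child combined → 1 × 1 × 3 × 1 = 3 cut set(s).
PTU path fails [AND]: one cut set from each child combined → 1 × 1 = 1 cut set(s).
System B down [AND]: one cut set from each child combined → 1 × 1 × 1 = 1 cut set(s).
Left circuit unavailable [AND]: one cut set from each child combined → 1 × 1 × 1 = 1 cut set(s).
System A fails [OR]: union of children's cut sets → 2 cut set(s).
Standby system 2 unavailable [AND]: one cut set from each child combined → 1 × 1 = 1 cut set(s).
Right circuit 2 down [OR]: union of children's cut sets → 5 cut set(s).
Aircraft hydraulic pressure lost [OR]: union of children's cut sets → 8 cut set(s).
Minimal cut sets: {Auxiliary pressure line is inoperative, Main case drain failed, Shutoff valve stuck, Upper engine-driven pump failed}; {Auxiliary pressure line is inoperative, Main case drain failed, Reserve return filter lost, Upper engine-driven pump failed}; {Auxiliary pressure line is inoperative, Main case drain failed, Right selector valve is down, Upper engine-driven pump failed}; {Electric pump lost}; {Outboard PTU offline}; {B engine-driven pump 2 is out, Left pressure line 2 lost, North shutoff valve 2 fails, Redundant accumulator is out, Reservoir is out, Return filter 2 stuck}; {Auxiliary selector valve 2 is out, Upper case drain 2 stuck}; {Emergency electric pump 2 is inoperative}.

8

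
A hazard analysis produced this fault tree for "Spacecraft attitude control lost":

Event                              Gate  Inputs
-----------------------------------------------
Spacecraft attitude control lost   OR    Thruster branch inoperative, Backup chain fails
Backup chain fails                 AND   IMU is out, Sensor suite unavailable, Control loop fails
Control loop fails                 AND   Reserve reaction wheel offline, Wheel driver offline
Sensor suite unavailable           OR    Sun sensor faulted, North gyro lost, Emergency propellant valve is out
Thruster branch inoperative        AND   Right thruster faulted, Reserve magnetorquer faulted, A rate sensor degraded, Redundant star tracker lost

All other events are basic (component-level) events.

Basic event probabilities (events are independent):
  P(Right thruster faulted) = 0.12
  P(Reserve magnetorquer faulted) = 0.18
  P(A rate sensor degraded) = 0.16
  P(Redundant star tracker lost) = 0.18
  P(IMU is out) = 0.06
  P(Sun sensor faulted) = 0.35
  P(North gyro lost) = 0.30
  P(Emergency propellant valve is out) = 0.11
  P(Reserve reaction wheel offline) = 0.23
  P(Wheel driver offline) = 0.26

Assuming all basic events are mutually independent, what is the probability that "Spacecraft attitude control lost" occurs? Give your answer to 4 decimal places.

0.0028

P(Thruster branch inoperative) [AND] = 0.12 × 0.18 × 0.16 × 0.18 = 0.000622
P(Sensor suite unavailable) [OR] = 1 − (1−0.35) × (1−0.30) × (1−0.11) = 0.595050
P(Control loop fails) [AND] = 0.23 × 0.26 = 0.059800
P(Backup chain fails) [AND] = 0.06 × 0.595050 × 0.059800 = 0.002135
P(Spacecraft attitude control lost) [OR] = 1 − (1−0.000622) × (1−0.002135) = 0.002756
Rounded to 4 decimal places: P(Spacecraft attitude control lost) ≈ 0.0028.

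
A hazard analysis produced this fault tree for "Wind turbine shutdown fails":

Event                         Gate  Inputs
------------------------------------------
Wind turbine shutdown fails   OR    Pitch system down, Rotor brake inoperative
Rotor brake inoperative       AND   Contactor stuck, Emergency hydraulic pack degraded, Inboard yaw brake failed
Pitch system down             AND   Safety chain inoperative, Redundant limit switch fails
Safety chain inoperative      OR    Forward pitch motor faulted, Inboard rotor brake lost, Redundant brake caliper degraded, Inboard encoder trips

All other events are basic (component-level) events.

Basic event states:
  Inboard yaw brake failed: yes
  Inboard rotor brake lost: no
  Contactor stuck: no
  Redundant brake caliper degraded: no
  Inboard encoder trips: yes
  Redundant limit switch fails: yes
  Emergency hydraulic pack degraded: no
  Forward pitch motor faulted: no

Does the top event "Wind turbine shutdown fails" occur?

Safety chain inoperative [OR]: Forward pitch motor faulted=not, Inboard rotor brake lost=not, Redundant brake caliper degraded=not, Inboard encoder trips=occurs → at least one input occurs → occurs.
Pitch system down [AND]: Safety chain inoperative=occurs, Redundant limit switch fails=occurs → all inputs occur → occurs.
Rotor brake inoperative [AND]: Contactor stuck=not, Emergency hydraulic pack degraded=not, Inboard yaw brake failed=occurs → not all inputs occur → does not occur.
Wind turbine shutdown fails [OR]: Pitch system down=occurs, Rotor brake inoperative=not → at least one input occurs → occurs.

Yes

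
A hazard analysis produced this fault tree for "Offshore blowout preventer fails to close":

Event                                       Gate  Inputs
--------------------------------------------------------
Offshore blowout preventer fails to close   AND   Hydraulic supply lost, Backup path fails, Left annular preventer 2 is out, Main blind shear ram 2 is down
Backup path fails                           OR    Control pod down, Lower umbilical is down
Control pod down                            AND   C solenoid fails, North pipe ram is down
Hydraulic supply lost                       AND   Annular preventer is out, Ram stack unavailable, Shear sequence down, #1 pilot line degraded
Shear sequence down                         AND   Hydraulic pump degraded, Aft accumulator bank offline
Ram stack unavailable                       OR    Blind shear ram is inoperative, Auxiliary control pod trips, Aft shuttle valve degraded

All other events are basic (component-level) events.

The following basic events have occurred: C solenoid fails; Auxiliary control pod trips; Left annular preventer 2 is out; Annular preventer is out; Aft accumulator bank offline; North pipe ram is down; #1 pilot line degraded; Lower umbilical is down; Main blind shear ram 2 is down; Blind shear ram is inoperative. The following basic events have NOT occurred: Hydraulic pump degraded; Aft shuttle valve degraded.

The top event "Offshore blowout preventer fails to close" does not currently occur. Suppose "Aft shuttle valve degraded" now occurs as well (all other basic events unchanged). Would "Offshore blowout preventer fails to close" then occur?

Counterfactual: set "Aft shuttle valve degraded" to occurred.
Ram stack unavailable [OR]: Blind shear ram is inoperative=occurs, Auxiliary control pod trips=occurs, Aft shuttle valve degraded=occurs → at least one input occurs → occurs.
Shear sequence down [AND]: Hydraulic pump degraded=not, Aft accumulator bank offline=occurs → not all inputs occur → does not occur.
Hydraulic supply lost [AND]: Annular preventer is out=occurs, Ram stack unavailable=occurs, Shear sequence down=not, #1 pilot line degraded=occurs → not all inputs occur → does not occur.
Control pod down [AND]: C solenoid fails=occurs, North pipe ram is down=occurs → all inputs occur → occurs.
Backup path fails [OR]: Control pod down=occurs, Lower umbilical is down=occurs → at least one input occurs → occurs.
Offshore blowout preventer fails to close [AND]: Hydraulic supply lost=not, Backup path fails=occurs, Left annular preventer 2 is out=occurs, Main blind shear ram 2 is down=occurs → not all inputs occur → does not occur.

No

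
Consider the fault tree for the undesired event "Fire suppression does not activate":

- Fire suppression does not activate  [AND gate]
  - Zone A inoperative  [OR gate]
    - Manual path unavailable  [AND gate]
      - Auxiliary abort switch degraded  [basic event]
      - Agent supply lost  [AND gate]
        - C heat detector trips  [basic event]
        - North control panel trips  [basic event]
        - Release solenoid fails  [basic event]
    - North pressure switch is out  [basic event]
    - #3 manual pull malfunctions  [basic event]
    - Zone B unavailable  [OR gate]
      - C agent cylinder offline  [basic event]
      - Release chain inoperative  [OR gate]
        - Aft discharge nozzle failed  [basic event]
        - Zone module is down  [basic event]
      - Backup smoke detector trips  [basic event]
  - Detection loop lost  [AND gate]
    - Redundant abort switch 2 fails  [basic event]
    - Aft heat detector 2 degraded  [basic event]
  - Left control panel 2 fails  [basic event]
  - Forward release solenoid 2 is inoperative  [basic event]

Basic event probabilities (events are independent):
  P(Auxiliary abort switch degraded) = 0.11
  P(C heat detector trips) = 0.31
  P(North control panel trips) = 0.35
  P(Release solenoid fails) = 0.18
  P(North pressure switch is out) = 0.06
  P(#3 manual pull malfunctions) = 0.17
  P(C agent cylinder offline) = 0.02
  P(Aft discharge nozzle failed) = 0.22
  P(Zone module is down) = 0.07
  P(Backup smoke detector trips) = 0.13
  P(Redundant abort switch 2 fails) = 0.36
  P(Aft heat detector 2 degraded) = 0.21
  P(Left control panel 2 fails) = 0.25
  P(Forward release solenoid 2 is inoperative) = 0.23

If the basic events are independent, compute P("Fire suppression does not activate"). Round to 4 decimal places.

P(Agent supply lost) [AND] = 0.31 × 0.35 × 0.18 = 0.019530
P(Manual path unavailable) [AND] = 0.11 × 0.019530 = 0.002148
P(Release chain inoperative) [OR] = 1 − (1−0.22) × (1−0.07) = 0.274600
P(Zone B unavailable) [OR] = 1 − (1−0.02) × (1−0.274600) × (1−0.13) = 0.381524
P(Zone A inoperative) [OR] = 1 − (1−0.002148) × (1−0.06) × (1−0.17) × (1−0.381524) = 0.518502
P(Detection loop lost) [AND] = 0.36 × 0.21 = 0.075600
P(Fire suppression does not activate) [AND] = 0.518502 × 0.075600 × 0.25 × 0.23 = 0.002254
Rounded to 4 decimal places: P(Fire suppression does not activate) ≈ 0.0023.

0.0023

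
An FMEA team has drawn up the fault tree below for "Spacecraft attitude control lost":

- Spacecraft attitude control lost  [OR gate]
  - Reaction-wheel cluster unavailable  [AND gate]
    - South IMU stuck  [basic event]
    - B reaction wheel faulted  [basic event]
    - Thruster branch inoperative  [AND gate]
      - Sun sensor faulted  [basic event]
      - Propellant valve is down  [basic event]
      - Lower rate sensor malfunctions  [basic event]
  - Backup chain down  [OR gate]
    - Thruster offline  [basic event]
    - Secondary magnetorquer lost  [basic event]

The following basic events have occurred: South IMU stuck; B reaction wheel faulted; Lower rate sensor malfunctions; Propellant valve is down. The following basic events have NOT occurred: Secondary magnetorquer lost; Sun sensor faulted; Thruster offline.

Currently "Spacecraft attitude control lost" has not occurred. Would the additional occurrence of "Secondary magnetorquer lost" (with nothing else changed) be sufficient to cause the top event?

Yes

Counterfactual: set "Secondary magnetorquer lost" to occurred.
Thruster branch inoperative [AND]: Sun sensor faulted=not, Propellant valve is down=occurs, Lower rate sensor malfunctions=occurs → not all inputs occur → does not occur.
Reaction-wheel cluster unavailable [AND]: South IMU stuck=occurs, B reaction wheel faulted=occurs, Thruster branch inoperative=not → not all inputs occur → does not occur.
Backup chain down [OR]: Thruster offline=not, Secondary magnetorquer lost=occurs → at least one input occurs → occurs.
Spacecraft attitude control lost [OR]: Reaction-wheel cluster unavailable=not, Backup chain down=occurs → at least one input occurs → occurs.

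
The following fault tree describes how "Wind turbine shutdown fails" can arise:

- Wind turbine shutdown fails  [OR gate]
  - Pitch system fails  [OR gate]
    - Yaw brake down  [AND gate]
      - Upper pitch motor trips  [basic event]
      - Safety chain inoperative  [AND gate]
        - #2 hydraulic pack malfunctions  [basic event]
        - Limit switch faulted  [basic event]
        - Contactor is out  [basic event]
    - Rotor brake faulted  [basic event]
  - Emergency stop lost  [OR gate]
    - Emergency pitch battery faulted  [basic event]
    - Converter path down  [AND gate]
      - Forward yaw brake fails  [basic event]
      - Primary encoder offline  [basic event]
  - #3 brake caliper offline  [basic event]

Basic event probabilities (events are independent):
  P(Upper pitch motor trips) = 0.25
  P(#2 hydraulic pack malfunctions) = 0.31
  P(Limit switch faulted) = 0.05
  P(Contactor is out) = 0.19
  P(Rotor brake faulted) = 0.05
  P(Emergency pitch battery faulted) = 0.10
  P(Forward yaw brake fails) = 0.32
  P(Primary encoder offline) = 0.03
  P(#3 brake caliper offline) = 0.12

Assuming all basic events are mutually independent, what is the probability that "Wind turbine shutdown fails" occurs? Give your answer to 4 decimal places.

0.2554

P(Safety chain inoperative) [AND] = 0.31 × 0.05 × 0.19 = 0.002945
P(Yaw brake down) [AND] = 0.25 × 0.002945 = 0.000736
P(Pitch system fails) [OR] = 1 − (1−0.000736) × (1−0.05) = 0.050699
P(Converter path down) [AND] = 0.32 × 0.03 = 0.009600
P(Emergency stop lost) [OR] = 1 − (1−0.10) × (1−0.009600) = 0.108640
P(Wind turbine shutdown fails) [OR] = 1 − (1−0.050699) × (1−0.108640) × (1−0.12) = 0.255371
Rounded to 4 decimal places: P(Wind turbine shutdown fails) ≈ 0.2554.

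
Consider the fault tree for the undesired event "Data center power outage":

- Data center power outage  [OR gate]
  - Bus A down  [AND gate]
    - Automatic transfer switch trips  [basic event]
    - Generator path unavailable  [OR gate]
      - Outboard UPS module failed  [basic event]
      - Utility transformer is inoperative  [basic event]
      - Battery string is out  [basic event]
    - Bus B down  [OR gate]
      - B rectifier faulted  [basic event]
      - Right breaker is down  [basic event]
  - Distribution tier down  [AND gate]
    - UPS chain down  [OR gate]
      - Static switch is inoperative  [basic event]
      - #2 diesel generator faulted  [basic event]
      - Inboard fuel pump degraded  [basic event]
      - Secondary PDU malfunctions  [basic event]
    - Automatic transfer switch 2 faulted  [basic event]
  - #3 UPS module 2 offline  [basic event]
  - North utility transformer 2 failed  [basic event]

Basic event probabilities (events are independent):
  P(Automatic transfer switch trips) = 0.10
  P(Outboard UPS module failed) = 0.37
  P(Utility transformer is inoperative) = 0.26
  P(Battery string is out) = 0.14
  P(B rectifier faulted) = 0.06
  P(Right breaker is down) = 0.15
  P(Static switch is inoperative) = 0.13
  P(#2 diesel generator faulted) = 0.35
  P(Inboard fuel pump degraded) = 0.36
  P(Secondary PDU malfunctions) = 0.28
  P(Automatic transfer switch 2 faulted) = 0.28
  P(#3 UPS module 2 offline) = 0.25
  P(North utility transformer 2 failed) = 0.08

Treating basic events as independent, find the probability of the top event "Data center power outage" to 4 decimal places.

0.4594

P(Generator path unavailable) [OR] = 1 − (1−0.37) × (1−0.26) × (1−0.14) = 0.599068
P(Bus B down) [OR] = 1 − (1−0.06) × (1−0.15) = 0.201000
P(Bus A down) [AND] = 0.10 × 0.599068 × 0.201000 = 0.012041
P(UPS chain down) [OR] = 1 − (1−0.13) × (1−0.35) × (1−0.36) × (1−0.28) = 0.739418
P(Distribution tier down) [AND] = 0.739418 × 0.28 = 0.207037
P(Data center power outage) [OR] = 1 − (1−0.012041) × (1−0.207037) × (1−0.25) × (1−0.08) = 0.459444
Rounded to 4 decimal places: P(Data center power outage) ≈ 0.4594.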